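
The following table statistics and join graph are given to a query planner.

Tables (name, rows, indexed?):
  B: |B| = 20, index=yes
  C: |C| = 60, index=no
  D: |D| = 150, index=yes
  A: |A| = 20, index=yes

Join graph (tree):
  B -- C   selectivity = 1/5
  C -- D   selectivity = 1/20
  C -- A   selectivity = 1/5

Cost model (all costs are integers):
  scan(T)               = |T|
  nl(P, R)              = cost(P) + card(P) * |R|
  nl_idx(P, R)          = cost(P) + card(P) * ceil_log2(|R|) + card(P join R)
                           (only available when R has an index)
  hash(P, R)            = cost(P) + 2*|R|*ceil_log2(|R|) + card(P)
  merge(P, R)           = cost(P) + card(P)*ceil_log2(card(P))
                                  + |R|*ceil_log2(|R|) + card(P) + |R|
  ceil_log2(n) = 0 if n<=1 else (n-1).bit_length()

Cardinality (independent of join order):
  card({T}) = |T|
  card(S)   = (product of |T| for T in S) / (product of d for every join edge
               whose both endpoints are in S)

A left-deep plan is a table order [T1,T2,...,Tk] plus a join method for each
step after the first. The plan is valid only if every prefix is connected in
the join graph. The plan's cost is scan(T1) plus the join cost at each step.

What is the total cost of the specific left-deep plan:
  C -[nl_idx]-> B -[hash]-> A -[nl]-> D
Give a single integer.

145040

step 1: scan C: cost=60, card=60
step 2: join B via nl_idx
    card(P join B) = 60*20/(5) = 240
    cost = 60 + 60*5 + 240 = 600
step 3: join A via hash
    card(P join A) = 240*20/(5) = 960
    cost = 600 + 2*20*5 + 240 = 1040
step 4: join D via nl
    card(P join D) = 960*150/(20) = 7200
    cost = 1040 + 960*150 = 145040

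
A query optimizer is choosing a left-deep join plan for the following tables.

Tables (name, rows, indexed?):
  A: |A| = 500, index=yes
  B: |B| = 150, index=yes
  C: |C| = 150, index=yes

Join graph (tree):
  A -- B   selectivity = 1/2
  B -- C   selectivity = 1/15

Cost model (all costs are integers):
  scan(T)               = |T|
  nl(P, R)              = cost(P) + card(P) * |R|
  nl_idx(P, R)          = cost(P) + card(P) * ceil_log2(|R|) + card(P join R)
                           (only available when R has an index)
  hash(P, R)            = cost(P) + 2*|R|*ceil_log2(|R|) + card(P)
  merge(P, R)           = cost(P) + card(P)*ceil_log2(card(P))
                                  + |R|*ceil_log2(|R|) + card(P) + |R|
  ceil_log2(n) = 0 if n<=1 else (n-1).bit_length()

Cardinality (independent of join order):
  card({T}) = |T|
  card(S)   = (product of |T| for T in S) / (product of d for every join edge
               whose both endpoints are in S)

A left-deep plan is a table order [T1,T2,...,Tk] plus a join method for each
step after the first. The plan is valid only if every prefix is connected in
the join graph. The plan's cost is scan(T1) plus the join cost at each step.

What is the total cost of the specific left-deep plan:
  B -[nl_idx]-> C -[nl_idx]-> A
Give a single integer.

391350

step 1: scan B: cost=150, card=150
step 2: join C via nl_idx
    card(P join C) = 150*150/(15) = 1500
    cost = 150 + 150*8 + 1500 = 2850
step 3: join A via nl_idx
    card(P join A) = 1500*500/(2) = 375000
    cost = 2850 + 1500*9 + 375000 = 391350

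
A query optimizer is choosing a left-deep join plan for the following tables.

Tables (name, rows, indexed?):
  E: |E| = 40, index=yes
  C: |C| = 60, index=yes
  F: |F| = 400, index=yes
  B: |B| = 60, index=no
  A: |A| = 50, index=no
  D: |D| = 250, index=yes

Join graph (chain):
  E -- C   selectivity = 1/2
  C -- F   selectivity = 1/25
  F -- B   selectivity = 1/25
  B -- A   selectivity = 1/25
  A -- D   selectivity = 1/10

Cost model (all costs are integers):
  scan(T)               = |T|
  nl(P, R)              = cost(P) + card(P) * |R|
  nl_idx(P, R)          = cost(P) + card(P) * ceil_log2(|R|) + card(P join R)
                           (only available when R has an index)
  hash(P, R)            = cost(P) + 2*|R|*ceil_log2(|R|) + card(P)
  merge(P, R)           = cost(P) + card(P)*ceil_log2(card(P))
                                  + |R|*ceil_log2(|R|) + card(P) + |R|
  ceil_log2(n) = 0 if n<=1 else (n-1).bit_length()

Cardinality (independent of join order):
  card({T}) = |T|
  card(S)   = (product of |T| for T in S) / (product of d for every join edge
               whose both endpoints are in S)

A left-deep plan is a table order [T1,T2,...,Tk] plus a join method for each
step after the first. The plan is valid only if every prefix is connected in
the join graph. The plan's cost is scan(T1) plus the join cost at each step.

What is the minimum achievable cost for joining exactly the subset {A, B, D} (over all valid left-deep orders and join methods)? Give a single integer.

Selinger DP over subsets of {A,B,D}:
  {B}: scan cost=60, card=60
  {A}: scan cost=50, card=50
  {D}: scan cost=250, card=250
  {AB}: card=120; try (A,hash)→720, (B,hash)→820, (B,merge)→820, (A,merge)→830, (B,nl)→3050, (A,nl)→3060; best=720 via (A,hash)
  {AD}: card=1250; try (A,hash)→1100, (D,nl_idx)→1700, (D,merge)→2650, (A,merge)→2850, (D,hash)→4100, (D,nl)→12550 …(+1); best=1100 via (A,hash)
  {ABD}: card=3000; try (B,hash)→3070, (D,merge)→3930, (D,nl_idx)→4680, (D,hash)→4840, (B,merge)→16520, (D,nl)→30720 …(+1); best=3070 via (B,hash)

3070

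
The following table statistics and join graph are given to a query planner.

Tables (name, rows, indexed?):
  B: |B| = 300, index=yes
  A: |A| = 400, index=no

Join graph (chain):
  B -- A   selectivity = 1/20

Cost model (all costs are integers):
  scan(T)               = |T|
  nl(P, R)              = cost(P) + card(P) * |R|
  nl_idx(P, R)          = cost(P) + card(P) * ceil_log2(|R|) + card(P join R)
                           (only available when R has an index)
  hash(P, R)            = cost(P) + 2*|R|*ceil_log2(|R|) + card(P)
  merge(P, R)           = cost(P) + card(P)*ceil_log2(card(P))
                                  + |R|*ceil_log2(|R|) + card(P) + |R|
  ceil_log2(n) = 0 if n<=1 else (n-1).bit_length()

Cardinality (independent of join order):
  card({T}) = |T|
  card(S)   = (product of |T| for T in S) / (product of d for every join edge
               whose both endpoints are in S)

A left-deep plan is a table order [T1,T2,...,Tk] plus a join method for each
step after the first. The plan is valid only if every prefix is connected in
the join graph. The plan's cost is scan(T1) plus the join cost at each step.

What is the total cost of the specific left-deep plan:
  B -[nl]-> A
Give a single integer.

step 1: scan B: cost=300, card=300
step 2: join A via nl
    card(P join A) = 300*400/(20) = 6000
    cost = 300 + 300*400 = 120300

120300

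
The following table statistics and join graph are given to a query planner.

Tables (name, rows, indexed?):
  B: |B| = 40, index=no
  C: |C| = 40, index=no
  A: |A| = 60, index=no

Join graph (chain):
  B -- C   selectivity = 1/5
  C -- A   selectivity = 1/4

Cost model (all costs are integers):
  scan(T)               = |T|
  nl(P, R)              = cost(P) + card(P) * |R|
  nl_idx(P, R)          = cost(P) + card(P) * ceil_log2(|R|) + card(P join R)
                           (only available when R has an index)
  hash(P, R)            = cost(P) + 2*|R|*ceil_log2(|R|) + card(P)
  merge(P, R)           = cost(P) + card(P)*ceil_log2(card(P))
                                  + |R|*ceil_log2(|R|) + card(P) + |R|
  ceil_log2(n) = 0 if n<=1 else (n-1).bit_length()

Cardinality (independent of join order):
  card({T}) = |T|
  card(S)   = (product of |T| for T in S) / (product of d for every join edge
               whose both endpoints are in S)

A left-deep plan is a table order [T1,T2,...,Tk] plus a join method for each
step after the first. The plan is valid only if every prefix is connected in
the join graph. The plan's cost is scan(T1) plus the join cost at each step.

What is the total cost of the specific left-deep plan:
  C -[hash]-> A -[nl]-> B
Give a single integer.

step 1: scan C: cost=40, card=40
step 2: join A via hash
    card(P join A) = 40*60/(4) = 600
    cost = 40 + 2*60*6 + 40 = 800
step 3: join B via nl
    card(P join B) = 600*40/(5) = 4800
    cost = 800 + 600*40 = 24800

24800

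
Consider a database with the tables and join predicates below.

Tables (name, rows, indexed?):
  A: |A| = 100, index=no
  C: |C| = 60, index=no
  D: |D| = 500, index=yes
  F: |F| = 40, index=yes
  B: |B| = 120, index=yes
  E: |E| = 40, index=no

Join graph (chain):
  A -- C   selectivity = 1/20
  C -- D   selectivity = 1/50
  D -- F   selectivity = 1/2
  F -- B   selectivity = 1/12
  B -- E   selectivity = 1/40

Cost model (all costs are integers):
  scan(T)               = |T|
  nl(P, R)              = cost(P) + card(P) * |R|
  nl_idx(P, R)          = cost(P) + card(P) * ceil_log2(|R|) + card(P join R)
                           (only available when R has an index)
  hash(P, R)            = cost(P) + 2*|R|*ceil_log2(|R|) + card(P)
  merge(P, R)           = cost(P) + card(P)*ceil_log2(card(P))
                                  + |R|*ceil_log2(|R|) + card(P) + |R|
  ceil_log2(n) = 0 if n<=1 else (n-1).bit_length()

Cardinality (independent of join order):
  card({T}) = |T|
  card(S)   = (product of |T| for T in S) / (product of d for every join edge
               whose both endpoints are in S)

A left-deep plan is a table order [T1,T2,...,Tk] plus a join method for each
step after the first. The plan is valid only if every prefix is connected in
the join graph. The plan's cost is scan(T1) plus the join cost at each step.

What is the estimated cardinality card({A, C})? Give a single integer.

Tables in S: A(100), C(60)
Edges inside S: A-C(d=20)
numerator = 100 * 60 = 6000
denominator = 20 = 20
card(S) = 6000 / 20 = 300

300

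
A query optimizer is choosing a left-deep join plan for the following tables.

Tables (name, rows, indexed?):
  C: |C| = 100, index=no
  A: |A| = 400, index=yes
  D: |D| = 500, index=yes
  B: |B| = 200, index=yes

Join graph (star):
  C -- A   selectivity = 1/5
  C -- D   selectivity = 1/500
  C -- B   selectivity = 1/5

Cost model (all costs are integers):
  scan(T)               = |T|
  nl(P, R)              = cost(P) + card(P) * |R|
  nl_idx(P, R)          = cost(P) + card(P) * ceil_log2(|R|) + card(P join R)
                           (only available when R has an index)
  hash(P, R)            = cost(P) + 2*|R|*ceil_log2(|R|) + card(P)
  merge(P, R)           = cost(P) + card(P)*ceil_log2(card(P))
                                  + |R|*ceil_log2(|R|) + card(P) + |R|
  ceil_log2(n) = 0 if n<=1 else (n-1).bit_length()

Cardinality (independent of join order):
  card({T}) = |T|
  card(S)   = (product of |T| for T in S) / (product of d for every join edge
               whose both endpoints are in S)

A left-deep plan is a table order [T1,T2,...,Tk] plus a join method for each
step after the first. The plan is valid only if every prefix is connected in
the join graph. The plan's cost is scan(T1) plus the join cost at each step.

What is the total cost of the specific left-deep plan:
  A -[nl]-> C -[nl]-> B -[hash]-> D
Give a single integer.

step 1: scan A: cost=400, card=400
step 2: join C via nl
    card(P join C) = 400*100/(5) = 8000
    cost = 400 + 400*100 = 40400
step 3: join B via nl
    card(P join B) = 8000*200/(5) = 320000
    cost = 40400 + 8000*200 = 1640400
step 4: join D via hash
    card(P join D) = 320000*500/(500) = 320000
    cost = 1640400 + 2*500*9 + 320000 = 1969400

1969400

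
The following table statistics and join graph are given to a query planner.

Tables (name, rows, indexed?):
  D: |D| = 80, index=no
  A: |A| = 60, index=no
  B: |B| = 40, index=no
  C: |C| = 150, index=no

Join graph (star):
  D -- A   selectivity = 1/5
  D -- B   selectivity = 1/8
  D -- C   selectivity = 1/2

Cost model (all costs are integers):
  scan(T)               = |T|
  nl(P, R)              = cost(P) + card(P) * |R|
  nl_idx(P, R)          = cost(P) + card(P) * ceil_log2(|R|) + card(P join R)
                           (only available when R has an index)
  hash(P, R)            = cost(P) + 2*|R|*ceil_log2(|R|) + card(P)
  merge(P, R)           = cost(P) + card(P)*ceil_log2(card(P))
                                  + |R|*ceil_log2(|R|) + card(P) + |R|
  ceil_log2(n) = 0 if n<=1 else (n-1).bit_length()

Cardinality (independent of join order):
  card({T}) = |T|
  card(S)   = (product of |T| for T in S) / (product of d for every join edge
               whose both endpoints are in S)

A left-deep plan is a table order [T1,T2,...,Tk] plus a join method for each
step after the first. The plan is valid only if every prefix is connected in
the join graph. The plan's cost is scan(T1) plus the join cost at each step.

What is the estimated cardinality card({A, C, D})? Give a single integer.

Tables in S: A(60), C(150), D(80)
Edges inside S: D-A(d=5), D-C(d=2)
numerator = 60 * 150 * 80 = 720000
denominator = 5 * 2 = 10
card(S) = 720000 / 10 = 72000

72000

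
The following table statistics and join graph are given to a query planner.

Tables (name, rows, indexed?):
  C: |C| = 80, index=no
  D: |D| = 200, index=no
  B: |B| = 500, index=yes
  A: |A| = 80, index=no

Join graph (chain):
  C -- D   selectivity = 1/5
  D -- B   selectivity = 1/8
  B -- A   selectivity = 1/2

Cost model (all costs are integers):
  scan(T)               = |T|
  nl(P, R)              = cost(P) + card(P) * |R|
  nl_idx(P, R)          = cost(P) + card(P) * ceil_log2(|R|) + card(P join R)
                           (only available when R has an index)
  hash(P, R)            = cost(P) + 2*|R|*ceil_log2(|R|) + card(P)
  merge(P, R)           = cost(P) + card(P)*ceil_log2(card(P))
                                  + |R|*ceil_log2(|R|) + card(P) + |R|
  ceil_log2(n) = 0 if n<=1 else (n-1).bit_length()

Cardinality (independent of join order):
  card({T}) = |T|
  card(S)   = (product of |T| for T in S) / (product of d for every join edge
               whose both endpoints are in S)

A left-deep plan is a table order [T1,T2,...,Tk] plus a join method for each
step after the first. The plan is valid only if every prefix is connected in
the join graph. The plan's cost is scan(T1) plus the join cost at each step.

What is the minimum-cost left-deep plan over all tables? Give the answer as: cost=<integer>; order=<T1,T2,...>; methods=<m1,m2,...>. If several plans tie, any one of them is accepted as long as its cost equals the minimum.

Selinger DP (subsets sized 1..n):
  {C}: scan cost=80, card=80
  {D}: scan cost=200, card=200
  {B}: scan cost=500, card=500
  {A}: scan cost=80, card=80
  {CD}: card=3200; try (C,hash)→1520, (D,merge)→2520, (C,merge)→2640, (D,hash)→3360, (D,nl)→16080, (C,nl)→16200; best=1520 via (C,hash)
  {BD}: card=12500; try (D,hash)→4200, (B,merge)→7000, (D,merge)→7300, (B,hash)→9400, (B,nl_idx)→14500, (B,nl)→100200 …(+1); best=4200 via (D,hash)
  {AB}: card=20000; try (A,hash)→2120, (B,merge)→5720, (A,merge)→6140, (B,hash)→9160, (B,nl_idx)→20800, (B,nl)→40080 …(+1); best=2120 via (A,hash)
  {BCD}: card=200000; try (B,hash)→13720, (C,hash)→17820, (B,merge)→48120, (C,merge)→192340, (B,nl_idx)→230320, (C,nl)→1004200 …(+1); best=13720 via (B,hash)
  {ABD}: card=500000; try (A,hash)→17820, (D,hash)→25320, (A,merge)→192340, (D,merge)→323920, (A,nl)→1004200, (D,nl)→4002120; best=17820 via (A,hash)
  {ABCD}: card=8000000; try (A,hash)→214840, (C,hash)→518940, (A,merge)→3814360, (C,merge)→10018460, (A,nl)→16013720, (C,nl)→40017820; best=214840 via (A,hash)

cost=214840; order=D,C,B,A; methods=hash,hash,hash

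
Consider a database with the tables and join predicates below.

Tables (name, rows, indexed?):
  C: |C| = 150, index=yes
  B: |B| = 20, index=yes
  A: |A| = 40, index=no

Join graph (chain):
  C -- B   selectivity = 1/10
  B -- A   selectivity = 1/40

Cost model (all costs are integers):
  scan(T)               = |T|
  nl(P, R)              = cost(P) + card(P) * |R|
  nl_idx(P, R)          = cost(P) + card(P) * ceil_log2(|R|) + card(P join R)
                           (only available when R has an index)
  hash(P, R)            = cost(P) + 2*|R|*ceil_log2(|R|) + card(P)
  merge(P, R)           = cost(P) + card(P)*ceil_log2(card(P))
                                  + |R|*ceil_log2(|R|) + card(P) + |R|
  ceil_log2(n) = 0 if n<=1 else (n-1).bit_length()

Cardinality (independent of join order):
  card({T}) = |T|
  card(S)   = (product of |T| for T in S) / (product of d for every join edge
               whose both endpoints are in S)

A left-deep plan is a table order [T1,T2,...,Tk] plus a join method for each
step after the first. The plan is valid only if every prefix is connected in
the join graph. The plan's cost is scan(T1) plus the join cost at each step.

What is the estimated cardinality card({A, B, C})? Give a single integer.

Tables in S: A(40), B(20), C(150)
Edges inside S: C-B(d=10), B-A(d=40)
numerator = 40 * 20 * 150 = 120000
denominator = 10 * 40 = 400
card(S) = 120000 / 400 = 300

300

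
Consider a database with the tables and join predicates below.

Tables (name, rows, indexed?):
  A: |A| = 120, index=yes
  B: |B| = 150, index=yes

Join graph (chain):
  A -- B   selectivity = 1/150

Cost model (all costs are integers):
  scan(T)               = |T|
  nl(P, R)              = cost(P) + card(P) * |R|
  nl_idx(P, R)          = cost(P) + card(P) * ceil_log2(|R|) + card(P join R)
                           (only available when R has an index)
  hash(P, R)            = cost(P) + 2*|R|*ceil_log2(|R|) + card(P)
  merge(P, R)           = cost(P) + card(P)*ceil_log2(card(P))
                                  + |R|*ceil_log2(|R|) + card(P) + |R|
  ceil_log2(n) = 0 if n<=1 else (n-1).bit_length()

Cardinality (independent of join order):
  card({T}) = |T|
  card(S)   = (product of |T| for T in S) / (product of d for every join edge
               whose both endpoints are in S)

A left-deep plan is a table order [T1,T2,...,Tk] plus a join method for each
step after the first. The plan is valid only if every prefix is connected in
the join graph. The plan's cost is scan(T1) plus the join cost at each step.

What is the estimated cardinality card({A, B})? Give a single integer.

Tables in S: A(120), B(150)
Edges inside S: A-B(d=150)
numerator = 120 * 150 = 18000
denominator = 150 = 150
card(S) = 18000 / 150 = 120

120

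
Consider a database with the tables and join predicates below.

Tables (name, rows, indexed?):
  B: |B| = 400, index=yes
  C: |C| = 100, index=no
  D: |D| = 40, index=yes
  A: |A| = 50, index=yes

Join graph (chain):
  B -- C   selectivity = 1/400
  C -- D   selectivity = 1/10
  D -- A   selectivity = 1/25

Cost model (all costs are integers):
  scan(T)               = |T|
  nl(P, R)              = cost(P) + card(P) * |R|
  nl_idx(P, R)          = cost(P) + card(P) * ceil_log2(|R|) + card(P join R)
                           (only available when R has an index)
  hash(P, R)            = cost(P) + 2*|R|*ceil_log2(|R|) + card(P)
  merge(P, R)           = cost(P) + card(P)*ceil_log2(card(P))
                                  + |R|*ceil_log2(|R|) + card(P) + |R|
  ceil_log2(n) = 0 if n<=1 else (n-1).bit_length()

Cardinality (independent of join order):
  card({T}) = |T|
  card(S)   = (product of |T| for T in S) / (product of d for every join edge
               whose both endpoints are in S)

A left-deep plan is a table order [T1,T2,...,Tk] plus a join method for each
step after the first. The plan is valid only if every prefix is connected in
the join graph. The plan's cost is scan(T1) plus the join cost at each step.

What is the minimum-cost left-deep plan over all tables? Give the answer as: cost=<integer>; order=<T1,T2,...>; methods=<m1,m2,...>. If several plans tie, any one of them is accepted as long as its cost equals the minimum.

Selinger DP (subsets sized 1..n):
  {B}: scan cost=400, card=400
  {C}: scan cost=100, card=100
  {D}: scan cost=40, card=40
  {A}: scan cost=50, card=50
  {BC}: card=100; try (B,nl_idx)→1100, (C,hash)→2200, (B,merge)→4900, (C,merge)→5200, (B,hash)→7400, (B,nl)→40100 …(+1); best=1100 via (B,nl_idx)
  {CD}: card=400; try (D,hash)→680, (D,nl_idx)→1100, (C,merge)→1120, (D,merge)→1180, (C,hash)→1480, (C,nl)→4040 …(+1); best=680 via (D,hash)
  {AD}: card=80; try (A,nl_idx)→360, (D,nl_idx)→430, (D,hash)→580, (A,merge)→670, (D,merge)→680, (A,hash)→680 …(+2); best=360 via (A,nl_idx)
  {BCD}: card=400; try (D,hash)→1680, (D,nl_idx)→2100, (D,merge)→2180, (B,nl_idx)→4680, (D,nl)→5100, (B,hash)→8280 …(+2); best=1680 via (D,hash)
  {ACD}: card=800; try (A,hash)→1680, (C,merge)→1800, (C,hash)→1840, (A,nl_idx)→3880, (A,merge)→5030, (C,nl)→8360 …(+1); best=1680 via (A,hash)
  {ABCD}: card=800; try (A,hash)→2680, (A,nl_idx)→4880, (A,merge)→6030, (B,hash)→9680, (B,nl_idx)→9680, (B,merge)→14480 …(+2); best=2680 via (A,hash)

cost=2680; order=C,B,D,A; methods=nl_idx,hash,hash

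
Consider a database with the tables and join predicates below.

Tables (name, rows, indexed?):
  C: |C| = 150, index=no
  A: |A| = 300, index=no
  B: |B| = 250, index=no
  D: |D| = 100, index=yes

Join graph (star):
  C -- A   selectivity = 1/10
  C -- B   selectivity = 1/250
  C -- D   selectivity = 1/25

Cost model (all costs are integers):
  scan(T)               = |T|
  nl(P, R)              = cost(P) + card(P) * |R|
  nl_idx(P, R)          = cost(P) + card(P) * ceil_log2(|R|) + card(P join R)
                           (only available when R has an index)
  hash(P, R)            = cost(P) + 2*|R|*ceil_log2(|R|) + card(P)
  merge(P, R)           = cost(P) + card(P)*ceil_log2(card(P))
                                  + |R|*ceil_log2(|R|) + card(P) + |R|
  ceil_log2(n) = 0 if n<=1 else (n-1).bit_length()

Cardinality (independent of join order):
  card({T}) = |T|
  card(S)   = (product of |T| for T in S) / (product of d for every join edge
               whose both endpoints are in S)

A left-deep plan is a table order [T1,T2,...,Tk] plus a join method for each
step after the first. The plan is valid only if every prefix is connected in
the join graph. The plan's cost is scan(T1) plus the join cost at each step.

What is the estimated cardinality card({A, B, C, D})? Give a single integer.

18000

Tables in S: A(300), B(250), C(150), D(100)
Edges inside S: C-A(d=10), C-B(d=250), C-D(d=25)
numerator = 300 * 250 * 150 * 100 = 1125000000
denominator = 10 * 250 * 25 = 62500
card(S) = 1125000000 / 62500 = 18000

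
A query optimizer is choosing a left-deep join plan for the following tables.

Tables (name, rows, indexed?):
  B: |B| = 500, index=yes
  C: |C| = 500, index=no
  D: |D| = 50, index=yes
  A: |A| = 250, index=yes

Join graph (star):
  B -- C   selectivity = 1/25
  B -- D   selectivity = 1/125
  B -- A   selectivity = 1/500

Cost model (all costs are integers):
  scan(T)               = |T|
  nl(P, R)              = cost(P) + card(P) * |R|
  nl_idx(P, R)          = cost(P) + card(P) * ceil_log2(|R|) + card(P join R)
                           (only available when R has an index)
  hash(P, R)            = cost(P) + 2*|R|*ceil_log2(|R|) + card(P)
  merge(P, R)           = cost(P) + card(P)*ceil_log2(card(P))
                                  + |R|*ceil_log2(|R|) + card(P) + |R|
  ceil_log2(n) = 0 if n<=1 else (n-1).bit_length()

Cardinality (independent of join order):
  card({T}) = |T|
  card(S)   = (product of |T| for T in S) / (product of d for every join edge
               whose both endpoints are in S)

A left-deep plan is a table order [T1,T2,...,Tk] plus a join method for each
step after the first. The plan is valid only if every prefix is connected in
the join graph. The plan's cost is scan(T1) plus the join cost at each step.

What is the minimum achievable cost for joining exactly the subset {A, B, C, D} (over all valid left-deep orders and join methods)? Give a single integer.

8200

Selinger DP over subsets of {A,B,C,D}:
  {B}: scan cost=500, card=500
  {C}: scan cost=500, card=500
  {D}: scan cost=50, card=50
  {A}: scan cost=250, card=250
  {BC}: card=10000; try (C,hash)→10000, (B,hash)→10000, (C,merge)→10500, (B,merge)→10500, (B,nl_idx)→15000, (C,nl)→250500 …(+1); best=10000 via (C,hash)
  {BD}: card=200; try (B,nl_idx)→700, (D,hash)→1600, (D,nl_idx)→3700, (B,merge)→5400, (D,merge)→5850, (B,hash)→9100 …(+2); best=700 via (B,nl_idx)
  {AB}: card=250; try (B,nl_idx)→2750, (A,nl_idx)→4750, (A,hash)→5000, (B,merge)→7500, (A,merge)→7750, (B,hash)→9500 …(+2); best=2750 via (B,nl_idx)
  {BCD}: card=4000; try (C,merge)→7500, (C,hash)→9900, (D,hash)→20600, (D,nl_idx)→74000, (C,nl)→100700, (D,merge)→160350 …(+1); best=7500 via (C,merge)
  {ABC}: card=5000; try (C,merge)→10000, (C,hash)→12000, (A,hash)→24000, (A,nl_idx)→95000, (C,nl)→127750, (A,merge)→162250 …(+1); best=10000 via (C,merge)
  {ABD}: card=100; try (A,nl_idx)→2400, (D,hash)→3600, (D,nl_idx)→4350, (A,merge)→4750, (A,hash)→4900, (D,merge)→5350 …(+2); best=2400 via (A,nl_idx)
  {ABCD}: card=2000; try (C,merge)→8200, (C,hash)→11500, (A,hash)→15500, (D,hash)→15600, (A,nl_idx)→41500, (D,nl_idx)→42000 …(+5); best=8200 via (C,merge)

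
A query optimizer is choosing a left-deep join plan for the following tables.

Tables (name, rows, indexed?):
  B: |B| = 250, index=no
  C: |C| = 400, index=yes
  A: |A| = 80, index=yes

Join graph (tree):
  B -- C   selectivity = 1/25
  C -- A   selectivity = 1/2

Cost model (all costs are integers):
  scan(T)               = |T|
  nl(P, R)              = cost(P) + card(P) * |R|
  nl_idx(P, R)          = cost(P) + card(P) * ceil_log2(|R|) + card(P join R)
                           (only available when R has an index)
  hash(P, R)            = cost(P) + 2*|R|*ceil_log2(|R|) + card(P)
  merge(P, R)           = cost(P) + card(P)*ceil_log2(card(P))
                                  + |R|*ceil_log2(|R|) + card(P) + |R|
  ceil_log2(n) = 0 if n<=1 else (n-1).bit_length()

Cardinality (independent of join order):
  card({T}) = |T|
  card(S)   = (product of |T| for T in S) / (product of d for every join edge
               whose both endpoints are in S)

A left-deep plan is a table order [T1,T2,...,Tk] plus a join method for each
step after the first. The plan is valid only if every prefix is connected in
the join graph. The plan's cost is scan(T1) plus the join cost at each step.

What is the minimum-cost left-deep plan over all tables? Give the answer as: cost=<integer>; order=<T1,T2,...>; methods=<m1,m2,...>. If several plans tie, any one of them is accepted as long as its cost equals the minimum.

Selinger DP (subsets sized 1..n):
  {B}: scan cost=250, card=250
  {C}: scan cost=400, card=400
  {A}: scan cost=80, card=80
  {BC}: card=4000; try (B,hash)→4800, (C,merge)→6500, (C,nl_idx)→6500, (B,merge)→6650, (C,hash)→7700, (C,nl)→100250 …(+1); best=4800 via (B,hash)
  {AC}: card=16000; try (A,hash)→1920, (C,merge)→4720, (A,merge)→5040, (C,hash)→7360, (C,nl_idx)→16800, (A,nl_idx)→19200 …(+2); best=1920 via (A,hash)
  {ABC}: card=160000; try (A,hash)→9920, (B,hash)→21920, (A,merge)→57440, (A,nl_idx)→192800, (B,merge)→244170, (A,nl)→324800 …(+1); best=9920 via (A,hash)

cost=9920; order=C,B,A; methods=hash,hash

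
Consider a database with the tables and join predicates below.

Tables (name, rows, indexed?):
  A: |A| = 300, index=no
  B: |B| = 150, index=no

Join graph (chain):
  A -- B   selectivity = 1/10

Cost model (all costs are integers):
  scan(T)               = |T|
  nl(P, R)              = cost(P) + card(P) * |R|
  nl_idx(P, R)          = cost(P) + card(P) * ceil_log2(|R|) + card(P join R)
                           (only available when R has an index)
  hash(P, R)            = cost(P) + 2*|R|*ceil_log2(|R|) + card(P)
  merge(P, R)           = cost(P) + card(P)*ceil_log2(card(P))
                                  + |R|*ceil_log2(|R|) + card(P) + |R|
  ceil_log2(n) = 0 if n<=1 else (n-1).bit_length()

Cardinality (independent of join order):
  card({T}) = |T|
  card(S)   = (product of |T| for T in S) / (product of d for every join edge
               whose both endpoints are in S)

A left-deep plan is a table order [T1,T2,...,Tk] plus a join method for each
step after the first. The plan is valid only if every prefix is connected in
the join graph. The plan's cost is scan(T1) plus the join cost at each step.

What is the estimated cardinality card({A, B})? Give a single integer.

4500

Tables in S: A(300), B(150)
Edges inside S: A-B(d=10)
numerator = 300 * 150 = 45000
denominator = 10 = 10
card(S) = 45000 / 10 = 4500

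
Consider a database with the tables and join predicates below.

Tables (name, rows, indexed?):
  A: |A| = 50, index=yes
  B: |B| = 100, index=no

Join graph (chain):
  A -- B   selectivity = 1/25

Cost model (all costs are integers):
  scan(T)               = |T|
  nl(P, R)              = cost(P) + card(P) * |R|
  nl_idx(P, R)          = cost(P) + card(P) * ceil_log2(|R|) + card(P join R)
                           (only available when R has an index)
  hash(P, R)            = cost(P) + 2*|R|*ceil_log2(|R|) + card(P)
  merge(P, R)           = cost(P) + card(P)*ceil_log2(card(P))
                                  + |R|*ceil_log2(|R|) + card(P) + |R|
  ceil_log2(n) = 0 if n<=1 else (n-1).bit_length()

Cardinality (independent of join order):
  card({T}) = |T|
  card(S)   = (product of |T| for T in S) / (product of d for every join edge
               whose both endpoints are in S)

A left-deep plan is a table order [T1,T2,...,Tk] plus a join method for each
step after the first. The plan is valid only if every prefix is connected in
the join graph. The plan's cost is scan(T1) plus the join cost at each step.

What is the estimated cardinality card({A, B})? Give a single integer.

Tables in S: A(50), B(100)
Edges inside S: A-B(d=25)
numerator = 50 * 100 = 5000
denominator = 25 = 25
card(S) = 5000 / 25 = 200

200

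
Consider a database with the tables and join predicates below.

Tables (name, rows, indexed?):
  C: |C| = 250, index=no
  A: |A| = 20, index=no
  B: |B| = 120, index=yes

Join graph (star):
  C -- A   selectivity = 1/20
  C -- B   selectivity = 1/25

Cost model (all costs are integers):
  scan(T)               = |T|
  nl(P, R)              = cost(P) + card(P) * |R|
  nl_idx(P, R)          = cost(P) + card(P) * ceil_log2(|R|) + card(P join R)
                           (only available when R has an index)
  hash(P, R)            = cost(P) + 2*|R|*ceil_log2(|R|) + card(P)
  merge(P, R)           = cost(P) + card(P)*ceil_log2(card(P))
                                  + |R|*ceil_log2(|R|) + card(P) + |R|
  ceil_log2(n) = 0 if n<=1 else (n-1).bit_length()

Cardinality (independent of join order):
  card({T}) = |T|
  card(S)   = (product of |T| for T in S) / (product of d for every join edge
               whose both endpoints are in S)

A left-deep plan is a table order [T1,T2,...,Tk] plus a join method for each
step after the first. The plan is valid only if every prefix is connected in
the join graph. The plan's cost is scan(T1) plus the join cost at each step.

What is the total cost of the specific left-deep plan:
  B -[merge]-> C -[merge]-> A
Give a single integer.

step 1: scan B: cost=120, card=120
step 2: join C via merge
    card(P join C) = 120*250/(25) = 1200
    cost = 120 + 120*7 + 250*8 + 120 + 250 = 3330
step 3: join A via merge
    card(P join A) = 1200*20/(20) = 1200
    cost = 3330 + 1200*11 + 20*5 + 1200 + 20 = 17850

17850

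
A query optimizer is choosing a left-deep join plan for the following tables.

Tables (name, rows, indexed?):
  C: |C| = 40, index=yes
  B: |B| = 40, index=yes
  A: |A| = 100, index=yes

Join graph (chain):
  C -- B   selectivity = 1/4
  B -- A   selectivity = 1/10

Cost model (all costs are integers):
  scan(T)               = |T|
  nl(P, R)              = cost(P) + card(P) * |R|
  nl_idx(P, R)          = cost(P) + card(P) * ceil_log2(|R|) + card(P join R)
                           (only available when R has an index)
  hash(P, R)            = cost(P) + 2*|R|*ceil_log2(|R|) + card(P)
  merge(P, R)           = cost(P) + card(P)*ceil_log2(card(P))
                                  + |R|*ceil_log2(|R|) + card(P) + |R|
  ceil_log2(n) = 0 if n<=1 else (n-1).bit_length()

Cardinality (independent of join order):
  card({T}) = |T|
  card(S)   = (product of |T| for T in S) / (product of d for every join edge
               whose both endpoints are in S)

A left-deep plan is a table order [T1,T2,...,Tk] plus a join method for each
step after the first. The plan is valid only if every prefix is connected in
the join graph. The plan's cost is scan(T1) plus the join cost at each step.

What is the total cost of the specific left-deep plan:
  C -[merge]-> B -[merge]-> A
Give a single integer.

step 1: scan C: cost=40, card=40
step 2: join B via merge
    card(P join B) = 40*40/(4) = 400
    cost = 40 + 40*6 + 40*6 + 40 + 40 = 600
step 3: join A via merge
    card(P join A) = 400*100/(10) = 4000
    cost = 600 + 400*9 + 100*7 + 400 + 100 = 5400

5400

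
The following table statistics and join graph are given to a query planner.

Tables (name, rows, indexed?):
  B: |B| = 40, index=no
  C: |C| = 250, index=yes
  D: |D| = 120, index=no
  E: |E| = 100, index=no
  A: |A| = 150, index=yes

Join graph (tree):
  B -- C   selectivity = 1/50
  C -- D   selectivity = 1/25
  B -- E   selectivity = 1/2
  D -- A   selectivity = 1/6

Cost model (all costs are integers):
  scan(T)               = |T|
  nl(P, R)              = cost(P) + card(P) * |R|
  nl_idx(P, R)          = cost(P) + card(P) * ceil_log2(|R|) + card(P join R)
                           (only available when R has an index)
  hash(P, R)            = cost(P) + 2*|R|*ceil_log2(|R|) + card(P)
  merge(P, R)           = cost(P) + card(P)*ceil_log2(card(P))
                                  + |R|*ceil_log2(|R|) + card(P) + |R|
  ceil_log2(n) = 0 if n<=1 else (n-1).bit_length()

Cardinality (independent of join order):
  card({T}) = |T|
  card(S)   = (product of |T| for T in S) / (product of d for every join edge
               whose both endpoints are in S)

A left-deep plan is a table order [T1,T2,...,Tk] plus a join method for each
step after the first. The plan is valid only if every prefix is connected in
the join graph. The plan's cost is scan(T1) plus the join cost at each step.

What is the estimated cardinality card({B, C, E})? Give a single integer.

Tables in S: B(40), C(250), E(100)
Edges inside S: B-C(d=50), B-E(d=2)
numerator = 40 * 250 * 100 = 1000000
denominator = 50 * 2 = 100
card(S) = 1000000 / 100 = 10000

10000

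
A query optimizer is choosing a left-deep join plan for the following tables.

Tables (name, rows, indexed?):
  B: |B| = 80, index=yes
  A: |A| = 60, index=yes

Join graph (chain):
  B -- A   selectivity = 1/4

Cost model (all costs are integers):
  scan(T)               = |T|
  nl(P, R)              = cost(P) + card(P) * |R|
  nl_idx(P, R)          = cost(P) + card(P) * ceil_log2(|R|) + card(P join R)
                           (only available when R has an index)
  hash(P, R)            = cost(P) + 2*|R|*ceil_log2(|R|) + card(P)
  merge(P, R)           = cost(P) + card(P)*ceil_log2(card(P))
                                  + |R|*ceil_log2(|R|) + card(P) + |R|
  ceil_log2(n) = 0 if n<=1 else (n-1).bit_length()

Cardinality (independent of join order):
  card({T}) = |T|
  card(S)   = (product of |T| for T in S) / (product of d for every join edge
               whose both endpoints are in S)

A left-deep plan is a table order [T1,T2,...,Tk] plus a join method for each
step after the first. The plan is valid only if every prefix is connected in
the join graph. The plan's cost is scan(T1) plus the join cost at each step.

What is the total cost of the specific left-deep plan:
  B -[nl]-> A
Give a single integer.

step 1: scan B: cost=80, card=80
step 2: join A via nl
    card(P join A) = 80*60/(4) = 1200
    cost = 80 + 80*60 = 4880

4880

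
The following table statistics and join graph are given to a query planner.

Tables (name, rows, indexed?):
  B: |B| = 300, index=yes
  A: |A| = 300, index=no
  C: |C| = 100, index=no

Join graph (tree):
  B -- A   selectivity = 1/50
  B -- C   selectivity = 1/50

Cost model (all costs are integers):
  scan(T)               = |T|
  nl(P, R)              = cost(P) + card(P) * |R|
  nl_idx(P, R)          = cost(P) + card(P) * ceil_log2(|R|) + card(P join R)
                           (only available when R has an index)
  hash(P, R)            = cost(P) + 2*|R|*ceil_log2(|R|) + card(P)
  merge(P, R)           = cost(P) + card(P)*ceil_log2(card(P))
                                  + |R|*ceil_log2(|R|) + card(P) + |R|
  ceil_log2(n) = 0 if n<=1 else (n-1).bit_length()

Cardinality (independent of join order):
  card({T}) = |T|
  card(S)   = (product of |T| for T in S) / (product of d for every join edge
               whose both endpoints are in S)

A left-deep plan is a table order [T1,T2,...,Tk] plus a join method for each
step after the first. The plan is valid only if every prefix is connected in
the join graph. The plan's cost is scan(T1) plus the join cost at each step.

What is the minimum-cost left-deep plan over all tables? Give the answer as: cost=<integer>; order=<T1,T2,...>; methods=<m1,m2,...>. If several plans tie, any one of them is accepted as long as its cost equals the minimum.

cost=7600; order=C,B,A; methods=nl_idx,hash

Selinger DP (subsets sized 1..n):
  {B}: scan cost=300, card=300
  {A}: scan cost=300, card=300
  {C}: scan cost=100, card=100
  {AB}: card=1800; try (B,nl_idx)→4800, (B,hash)→6000, (A,hash)→6000, (B,merge)→6300, (A,merge)→6300, (B,nl)→90300 …(+1); best=4800 via (B,nl_idx)
  {BC}: card=600; try (B,nl_idx)→1600, (C,hash)→2000, (B,merge)→3900, (C,merge)→4100, (B,hash)→5600, (B,nl)→30100 …(+1); best=1600 via (B,nl_idx)
  {ABC}: card=3600; try (A,hash)→7600, (C,hash)→8000, (A,merge)→11200, (C,merge)→27200, (A,nl)→181600, (C,nl)→184800; best=7600 via (A,hash)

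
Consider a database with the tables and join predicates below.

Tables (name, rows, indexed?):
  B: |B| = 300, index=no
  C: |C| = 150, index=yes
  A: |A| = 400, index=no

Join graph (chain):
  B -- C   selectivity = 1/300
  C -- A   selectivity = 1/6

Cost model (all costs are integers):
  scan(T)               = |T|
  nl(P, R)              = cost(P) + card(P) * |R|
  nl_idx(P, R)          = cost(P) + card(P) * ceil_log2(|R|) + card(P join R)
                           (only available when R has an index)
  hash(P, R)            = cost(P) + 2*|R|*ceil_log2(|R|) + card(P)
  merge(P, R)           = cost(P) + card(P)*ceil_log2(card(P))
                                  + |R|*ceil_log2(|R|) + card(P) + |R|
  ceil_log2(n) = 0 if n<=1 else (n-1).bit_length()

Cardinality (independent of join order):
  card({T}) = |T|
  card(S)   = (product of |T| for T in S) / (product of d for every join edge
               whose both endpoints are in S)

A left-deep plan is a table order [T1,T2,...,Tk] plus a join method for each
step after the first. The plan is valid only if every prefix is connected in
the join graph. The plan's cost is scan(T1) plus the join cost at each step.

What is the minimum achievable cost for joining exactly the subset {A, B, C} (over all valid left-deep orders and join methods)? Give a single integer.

8200

Selinger DP over subsets of {A,B,C}:
  {B}: scan cost=300, card=300
  {C}: scan cost=150, card=150
  {A}: scan cost=400, card=400
  {BC}: card=150; try (C,nl_idx)→2850, (C,hash)→3000, (B,merge)→4500, (C,merge)→4650, (B,hash)→5700, (B,nl)→45150 …(+1); best=2850 via (C,nl_idx)
  {AC}: card=10000; try (C,hash)→3200, (A,merge)→5500, (C,merge)→5750, (A,hash)→7500, (C,nl_idx)→13600, (A,nl)→60150 …(+1); best=3200 via (C,hash)
  {ABC}: card=10000; try (A,merge)→8200, (A,hash)→10200, (B,hash)→18600, (A,nl)→62850, (B,merge)→156200, (B,nl)→3003200; best=8200 via (A,merge)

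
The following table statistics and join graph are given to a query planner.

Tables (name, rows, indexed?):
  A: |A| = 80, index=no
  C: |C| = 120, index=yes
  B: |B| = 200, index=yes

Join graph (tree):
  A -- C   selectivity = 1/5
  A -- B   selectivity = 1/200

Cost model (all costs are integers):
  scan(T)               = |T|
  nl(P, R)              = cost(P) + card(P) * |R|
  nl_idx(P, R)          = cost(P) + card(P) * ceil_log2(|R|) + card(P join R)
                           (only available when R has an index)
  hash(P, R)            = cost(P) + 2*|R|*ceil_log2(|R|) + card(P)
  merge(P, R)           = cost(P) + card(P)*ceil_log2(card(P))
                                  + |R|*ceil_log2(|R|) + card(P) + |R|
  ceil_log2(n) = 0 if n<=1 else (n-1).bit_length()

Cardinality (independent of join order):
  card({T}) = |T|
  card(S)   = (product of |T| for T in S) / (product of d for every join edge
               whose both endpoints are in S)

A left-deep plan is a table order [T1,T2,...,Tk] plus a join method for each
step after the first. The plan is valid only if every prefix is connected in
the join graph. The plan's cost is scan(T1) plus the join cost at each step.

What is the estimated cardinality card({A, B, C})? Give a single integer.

Tables in S: A(80), B(200), C(120)
Edges inside S: A-C(d=5), A-B(d=200)
numerator = 80 * 200 * 120 = 1920000
denominator = 5 * 200 = 1000
card(S) = 1920000 / 1000 = 1920

1920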